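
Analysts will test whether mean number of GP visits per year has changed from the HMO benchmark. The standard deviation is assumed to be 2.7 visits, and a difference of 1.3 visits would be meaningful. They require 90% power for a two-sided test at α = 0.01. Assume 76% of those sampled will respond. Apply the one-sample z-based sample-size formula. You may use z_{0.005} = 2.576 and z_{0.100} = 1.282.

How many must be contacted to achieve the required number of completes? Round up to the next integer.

n = 85

n = (z_{α/2} + z_β)² · σ² / δ²
  = (2.576 + 1.282)² · 2.7² / 1.3²
  = 14.8842 · 7.29 / 1.69
  = 64.20
Adjust for 76% response: 64.20 / 0.76 = 84.48.
Round up → n = 85.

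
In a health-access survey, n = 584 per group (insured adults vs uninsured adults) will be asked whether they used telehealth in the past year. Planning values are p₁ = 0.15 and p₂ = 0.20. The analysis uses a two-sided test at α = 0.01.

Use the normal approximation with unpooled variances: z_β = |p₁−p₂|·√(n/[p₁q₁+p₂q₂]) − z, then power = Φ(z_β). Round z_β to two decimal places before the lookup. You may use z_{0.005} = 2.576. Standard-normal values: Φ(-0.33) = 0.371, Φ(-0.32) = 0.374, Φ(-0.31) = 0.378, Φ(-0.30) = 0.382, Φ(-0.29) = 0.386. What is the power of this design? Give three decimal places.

z_β = |p₁−p₂|·√(n/[p₁q₁+p₂q₂]) − z_{α/2}
    = 0.05 · √(584/0.2875) − 2.576
    = 0.05 · 45.0700 − 2.576
    = 2.2535 − 2.576 = -0.3225 → -0.32
Power = Φ(-0.32) = 0.374.

Power ≈ 0.374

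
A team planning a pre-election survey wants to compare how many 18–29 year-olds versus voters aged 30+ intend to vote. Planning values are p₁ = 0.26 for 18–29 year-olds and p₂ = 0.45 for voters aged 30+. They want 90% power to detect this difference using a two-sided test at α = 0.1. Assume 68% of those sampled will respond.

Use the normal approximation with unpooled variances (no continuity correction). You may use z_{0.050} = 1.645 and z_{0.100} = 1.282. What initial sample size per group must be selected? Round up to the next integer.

n = 154 per group

n = (z_{α/2} + z_β)² · [p₁(1−p₁) + p₂(1−p₂)] / (p₁ − p₂)²
  = (1.645 + 1.282)² · (0.26·0.74 + 0.45·0.55) / (-0.19)²
  = (2.927)² · (0.1924 + 0.2475) / 0.0361
  = 8.5673 · 0.4399 / 0.0361
  = 104.40
Adjust for 68% response: 104.40 / 0.68 = 153.53.
Round up → n = 154 per group.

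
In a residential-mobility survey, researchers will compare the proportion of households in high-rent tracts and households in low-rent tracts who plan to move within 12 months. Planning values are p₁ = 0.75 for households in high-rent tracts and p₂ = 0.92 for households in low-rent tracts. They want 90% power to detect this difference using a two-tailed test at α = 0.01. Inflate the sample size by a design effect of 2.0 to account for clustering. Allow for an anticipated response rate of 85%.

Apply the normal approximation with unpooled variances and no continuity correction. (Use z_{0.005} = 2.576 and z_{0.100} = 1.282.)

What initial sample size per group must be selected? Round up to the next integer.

n = 317 per group

n = (z_{α/2} + z_β)² · [p₁(1−p₁) + p₂(1−p₂)] / (p₁ − p₂)²
  = (2.576 + 1.282)² · (0.75·0.25 + 0.92·0.08) / (-0.17)²
  = (3.858)² · (0.1875 + 0.0736) / 0.0289
  = 14.8842 · 0.2611 / 0.0289
  = 134.47
Design effect: 2.0 × 134.47 = 268.94.
Adjust for 85% response: 268.94 / 0.85 = 316.41.
Round up → n = 317 per group.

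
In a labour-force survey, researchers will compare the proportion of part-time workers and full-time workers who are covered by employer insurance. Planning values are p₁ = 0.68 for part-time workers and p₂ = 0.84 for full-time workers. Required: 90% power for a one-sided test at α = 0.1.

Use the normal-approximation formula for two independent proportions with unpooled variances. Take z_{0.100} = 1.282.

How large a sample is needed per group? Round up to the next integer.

n = 91 per group

n = (z_α + z_β)² · [p₁(1−p₁) + p₂(1−p₂)] / (p₁ − p₂)²
  = (1.282 + 1.282)² · (0.68·0.32 + 0.84·0.16) / (-0.16)²
  = (2.564)² · (0.2176 + 0.1344) / 0.0256
  = 6.5741 · 0.3520 / 0.0256
  = 90.39
Round up → n = 91 per group.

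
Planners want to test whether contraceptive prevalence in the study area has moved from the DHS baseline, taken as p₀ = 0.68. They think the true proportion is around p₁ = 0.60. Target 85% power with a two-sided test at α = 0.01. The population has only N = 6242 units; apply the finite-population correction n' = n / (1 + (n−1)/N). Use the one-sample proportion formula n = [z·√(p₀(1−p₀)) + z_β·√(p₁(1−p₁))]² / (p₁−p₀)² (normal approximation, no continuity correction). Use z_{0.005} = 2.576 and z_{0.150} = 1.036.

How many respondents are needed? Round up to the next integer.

n = 426

n = [z_{α/2}·√(p₀q₀) + z_β·√(p₁q₁)]² / (p₁ − p₀)²
  = [2.576·√(0.68·0.32) + 1.036·√(0.60·0.40)]² / (-0.08)²
  = [2.576·0.4665 + 1.036·0.4899]² / 0.0064
  = [1.7092]² / 0.0064
  = 456.45
Finite-population correction (N = 6242): 456.45 / (1 + (456.45 − 1)/6242) = 425.41.
Round up → n = 426.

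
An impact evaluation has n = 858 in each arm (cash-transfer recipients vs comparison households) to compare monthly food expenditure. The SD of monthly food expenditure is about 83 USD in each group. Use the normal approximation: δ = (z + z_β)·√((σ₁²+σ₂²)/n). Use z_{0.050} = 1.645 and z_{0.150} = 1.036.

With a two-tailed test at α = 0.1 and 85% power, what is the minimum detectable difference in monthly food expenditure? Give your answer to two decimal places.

δ = (z_{α/2} + z_β) · √((σ₁²+σ₂²)/n)
  = (1.645 + 1.036) · √(13778/858)
  = 2.681 · √16.0583
  = 2.681 · 4.0073
  = 10.7435

Minimum detectable difference ≈ 10.74 USD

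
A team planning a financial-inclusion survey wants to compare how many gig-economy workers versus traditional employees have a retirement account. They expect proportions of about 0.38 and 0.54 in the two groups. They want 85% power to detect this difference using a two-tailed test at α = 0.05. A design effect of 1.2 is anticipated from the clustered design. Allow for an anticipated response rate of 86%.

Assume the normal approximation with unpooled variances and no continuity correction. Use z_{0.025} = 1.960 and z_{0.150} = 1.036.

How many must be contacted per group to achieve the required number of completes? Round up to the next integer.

n = (z_{α/2} + z_β)² · [p₁(1−p₁) + p₂(1−p₂)] / (p₁ − p₂)²
  = (1.960 + 1.036)² · (0.38·0.62 + 0.54·0.46) / (-0.16)²
  = (2.996)² · (0.2356 + 0.2484) / 0.0256
  = 8.9760 · 0.4840 / 0.0256
  = 169.70
Design effect: 1.2 × 169.70 = 203.64.
Adjust for 86% response: 203.64 / 0.86 = 236.79.
Round up → n = 237 per group.

n = 237 per group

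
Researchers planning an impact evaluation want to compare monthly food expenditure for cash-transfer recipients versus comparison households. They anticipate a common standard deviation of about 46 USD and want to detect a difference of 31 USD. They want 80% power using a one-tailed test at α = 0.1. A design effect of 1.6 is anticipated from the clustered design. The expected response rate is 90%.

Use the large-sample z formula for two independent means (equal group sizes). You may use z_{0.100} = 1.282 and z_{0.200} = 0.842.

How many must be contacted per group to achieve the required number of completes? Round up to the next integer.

n = (z_α + z_β)² · (σ₁² + σ₂²) / δ²
  = (1.282 + 0.842)² · (2·46² = 4232) / 31²
  = 4.5114 · 4232 / 961
  = 19.87
Design effect: 1.6 × 19.87 = 31.79.
Adjust for 90% response: 31.79 / 0.90 = 35.32.
Round up → n = 36 per group.

n = 36 per group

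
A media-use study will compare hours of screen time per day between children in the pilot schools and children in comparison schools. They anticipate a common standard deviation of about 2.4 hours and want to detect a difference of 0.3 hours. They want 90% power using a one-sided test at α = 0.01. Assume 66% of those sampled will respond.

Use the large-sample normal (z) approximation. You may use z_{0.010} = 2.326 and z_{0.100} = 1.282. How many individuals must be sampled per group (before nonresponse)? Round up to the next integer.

n = 2525 per group

n = (z_α + z_β)² · (σ₁² + σ₂²) / δ²
  = (2.326 + 1.282)² · (2·2.4² = 11.52) / 0.3²
  = 13.0177 · 11.52 / 0.09
  = 1666.26
Adjust for 66% response: 1666.26 / 0.66 = 2524.64.
Round up → n = 2525 per group.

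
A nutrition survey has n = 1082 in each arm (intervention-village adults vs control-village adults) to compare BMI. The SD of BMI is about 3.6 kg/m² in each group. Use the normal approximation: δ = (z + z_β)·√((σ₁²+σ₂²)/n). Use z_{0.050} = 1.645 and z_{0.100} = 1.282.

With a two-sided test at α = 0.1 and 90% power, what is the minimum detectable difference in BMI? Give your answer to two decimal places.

δ = (z_{α/2} + z_β) · √((σ₁²+σ₂²)/n)
  = (1.645 + 1.282) · √(25.92/1082)
  = 2.927 · √0.02396
  = 2.927 · 0.1548
  = 0.4530

Minimum detectable difference ≈ 0.45 kg/m²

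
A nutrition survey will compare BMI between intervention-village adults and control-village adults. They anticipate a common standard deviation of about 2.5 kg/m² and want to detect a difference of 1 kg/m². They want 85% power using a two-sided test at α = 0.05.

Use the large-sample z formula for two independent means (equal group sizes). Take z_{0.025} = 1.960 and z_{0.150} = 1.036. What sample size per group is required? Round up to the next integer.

n = 113 per group

n = (z_{α/2} + z_β)² · (σ₁² + σ₂²) / δ²
  = (1.960 + 1.036)² · (2·2.5² = 12.5) / 1²
  = 8.9760 · 12.5 / 1
  = 112.20
Round up → n = 113 per group.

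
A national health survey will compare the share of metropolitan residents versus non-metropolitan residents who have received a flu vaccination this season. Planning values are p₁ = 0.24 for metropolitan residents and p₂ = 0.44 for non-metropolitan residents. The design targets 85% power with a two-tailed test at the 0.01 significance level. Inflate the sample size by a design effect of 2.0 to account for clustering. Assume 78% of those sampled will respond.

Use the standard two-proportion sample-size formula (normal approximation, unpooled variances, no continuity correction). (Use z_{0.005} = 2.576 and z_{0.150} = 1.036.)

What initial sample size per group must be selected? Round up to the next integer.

n = (z_{α/2} + z_β)² · [p₁(1−p₁) + p₂(1−p₂)] / (p₁ − p₂)²
  = (2.576 + 1.036)² · (0.24·0.76 + 0.44·0.56) / (-0.20)²
  = (3.612)² · (0.1824 + 0.2464) / 0.0400
  = 13.0465 · 0.4288 / 0.0400
  = 139.86
Design effect: 2.0 × 139.86 = 279.72.
Adjust for 78% response: 279.72 / 0.78 = 358.61.
Round up → n = 359 per group.

n = 359 per group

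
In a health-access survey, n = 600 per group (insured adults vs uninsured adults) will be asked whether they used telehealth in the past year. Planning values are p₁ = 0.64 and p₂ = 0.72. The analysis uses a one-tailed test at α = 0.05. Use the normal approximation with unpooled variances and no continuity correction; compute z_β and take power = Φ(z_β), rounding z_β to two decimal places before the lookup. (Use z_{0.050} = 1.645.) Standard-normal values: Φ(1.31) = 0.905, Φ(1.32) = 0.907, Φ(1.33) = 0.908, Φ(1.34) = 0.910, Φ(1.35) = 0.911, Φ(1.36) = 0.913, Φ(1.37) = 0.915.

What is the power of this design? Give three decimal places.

z_β = |p₁−p₂|·√(n/[p₁q₁+p₂q₂]) − z_α
    = 0.08 · √(600/0.4320) − 1.645
    = 0.08 · 37.2678 − 1.645
    = 2.9814 − 1.645 = 1.3364 → 1.34
Power = Φ(1.34) = 0.910.

Power ≈ 0.910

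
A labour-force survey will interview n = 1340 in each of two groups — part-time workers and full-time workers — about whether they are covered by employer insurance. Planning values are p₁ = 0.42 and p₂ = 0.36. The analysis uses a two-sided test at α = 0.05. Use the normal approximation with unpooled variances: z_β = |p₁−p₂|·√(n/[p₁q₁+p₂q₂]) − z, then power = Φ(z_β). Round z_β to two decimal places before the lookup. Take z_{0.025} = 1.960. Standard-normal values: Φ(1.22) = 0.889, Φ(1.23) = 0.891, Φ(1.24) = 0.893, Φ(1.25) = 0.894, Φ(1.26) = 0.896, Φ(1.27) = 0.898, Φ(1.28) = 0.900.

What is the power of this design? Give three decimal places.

Power ≈ 0.891

z_β = |p₁−p₂|·√(n/[p₁q₁+p₂q₂]) − z_{α/2}
    = 0.06 · √(1340/0.4740) − 1.960
    = 0.06 · 53.1696 − 1.960
    = 3.1902 − 1.960 = 1.2302 → 1.23
Power = Φ(1.23) = 0.891.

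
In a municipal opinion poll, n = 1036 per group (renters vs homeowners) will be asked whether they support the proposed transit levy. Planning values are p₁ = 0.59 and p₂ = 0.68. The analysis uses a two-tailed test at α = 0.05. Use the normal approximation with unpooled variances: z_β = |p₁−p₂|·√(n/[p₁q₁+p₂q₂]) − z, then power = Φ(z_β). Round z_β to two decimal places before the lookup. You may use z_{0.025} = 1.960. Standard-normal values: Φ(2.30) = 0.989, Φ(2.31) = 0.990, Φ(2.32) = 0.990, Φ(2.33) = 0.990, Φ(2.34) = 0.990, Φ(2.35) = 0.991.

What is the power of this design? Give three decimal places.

Power ≈ 0.990

z_β = |p₁−p₂|·√(n/[p₁q₁+p₂q₂]) − z_{α/2}
    = 0.09 · √(1036/0.4595) − 1.960
    = 0.09 · 47.4829 − 1.960
    = 4.2735 − 1.960 = 2.3135 → 2.31
Power = Φ(2.31) = 0.990.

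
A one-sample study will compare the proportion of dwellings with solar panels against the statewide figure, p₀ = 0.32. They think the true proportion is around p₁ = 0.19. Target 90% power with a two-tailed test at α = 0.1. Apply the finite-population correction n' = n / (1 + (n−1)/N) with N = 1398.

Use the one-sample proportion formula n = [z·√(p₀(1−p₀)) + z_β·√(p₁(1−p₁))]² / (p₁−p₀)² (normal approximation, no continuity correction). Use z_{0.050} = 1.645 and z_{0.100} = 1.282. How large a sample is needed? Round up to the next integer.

n = 90

n = [z_{α/2}·√(p₀q₀) + z_β·√(p₁q₁)]² / (p₁ − p₀)²
  = [1.645·√(0.32·0.68) + 1.282·√(0.19·0.81)]² / (-0.13)²
  = [1.645·0.4665 + 1.282·0.3923]² / 0.0169
  = [1.2703]² / 0.0169
  = 95.48
Finite-population correction (N = 1398): 95.48 / (1 + (95.48 − 1)/1398) = 89.44.
Round up → n = 90.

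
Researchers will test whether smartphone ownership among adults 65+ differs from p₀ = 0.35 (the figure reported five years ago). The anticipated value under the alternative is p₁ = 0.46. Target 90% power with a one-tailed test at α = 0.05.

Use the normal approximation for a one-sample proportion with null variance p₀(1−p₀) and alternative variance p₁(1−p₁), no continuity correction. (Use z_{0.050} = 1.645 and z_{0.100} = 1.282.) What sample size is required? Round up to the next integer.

n = 168

n = [z_α·√(p₀q₀) + z_β·√(p₁q₁)]² / (p₁ − p₀)²
  = [1.645·√(0.35·0.65) + 1.282·√(0.46·0.54)]² / (0.11)²
  = [1.645·0.4770 + 1.282·0.4984]² / 0.0121
  = [1.4236]² / 0.0121
  = 167.48
Round up → n = 168.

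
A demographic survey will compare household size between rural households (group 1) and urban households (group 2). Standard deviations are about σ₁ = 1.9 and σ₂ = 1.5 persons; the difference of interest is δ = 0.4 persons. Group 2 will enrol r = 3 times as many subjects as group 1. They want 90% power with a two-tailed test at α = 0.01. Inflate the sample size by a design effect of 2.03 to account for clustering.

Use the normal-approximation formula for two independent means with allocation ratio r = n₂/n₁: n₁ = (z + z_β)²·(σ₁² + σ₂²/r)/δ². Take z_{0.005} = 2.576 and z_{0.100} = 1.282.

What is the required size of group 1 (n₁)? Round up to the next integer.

n₁ = 824

n₁ = (z_{α/2} + z_β)² · (σ₁² + σ₂²/r) / δ²
   = (2.576 + 1.282)² · (1.9² + 1.5²/3) / 0.4²
   = 14.8842 · (3.61 + 0.75) / 0.16
   = 14.8842 · 4.36 / 0.16
   = 405.59
Design effect: 2.03 × 405.59 = 823.35.
Round up → n₁ = 824; n₂ = r·n₁ = 3 × 824 = 2472.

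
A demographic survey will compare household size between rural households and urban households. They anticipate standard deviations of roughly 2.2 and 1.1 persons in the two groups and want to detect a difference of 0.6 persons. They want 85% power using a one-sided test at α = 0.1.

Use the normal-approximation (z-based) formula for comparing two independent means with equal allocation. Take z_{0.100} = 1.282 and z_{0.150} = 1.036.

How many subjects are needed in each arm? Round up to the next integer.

n = 91 per group

n = (z_α + z_β)² · (σ₁² + σ₂²) / δ²
  = (1.282 + 1.036)² · (2.2² + 1.1² = 6.05) / 0.6²
  = 5.3731 · 6.05 / 0.36
  = 90.30
Round up → n = 91 per group.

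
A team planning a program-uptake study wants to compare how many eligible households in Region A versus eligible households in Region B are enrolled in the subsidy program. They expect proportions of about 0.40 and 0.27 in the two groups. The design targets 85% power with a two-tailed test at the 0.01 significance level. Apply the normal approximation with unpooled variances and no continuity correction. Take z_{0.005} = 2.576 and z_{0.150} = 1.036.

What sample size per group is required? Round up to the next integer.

n = (z_{α/2} + z_β)² · [p₁(1−p₁) + p₂(1−p₂)] / (p₁ − p₂)²
  = (2.576 + 1.036)² · (0.40·0.60 + 0.27·0.73) / (0.13)²
  = (3.612)² · (0.2400 + 0.1971) / 0.0169
  = 13.0465 · 0.4371 / 0.0169
  = 337.43
Round up → n = 338 per group.

n = 338 per group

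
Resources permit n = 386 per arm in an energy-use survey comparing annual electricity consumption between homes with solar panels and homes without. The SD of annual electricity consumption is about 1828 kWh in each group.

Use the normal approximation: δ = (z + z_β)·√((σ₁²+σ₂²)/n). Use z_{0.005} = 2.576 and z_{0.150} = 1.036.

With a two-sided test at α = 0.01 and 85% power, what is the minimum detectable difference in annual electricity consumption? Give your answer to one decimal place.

Minimum detectable difference ≈ 475.3 kWh

δ = (z_{α/2} + z_β) · √((σ₁²+σ₂²)/n)
  = (2.576 + 1.036) · √(6683168/386)
  = 3.612 · √17313.9
  = 3.612 · 131.5823
  = 475.2753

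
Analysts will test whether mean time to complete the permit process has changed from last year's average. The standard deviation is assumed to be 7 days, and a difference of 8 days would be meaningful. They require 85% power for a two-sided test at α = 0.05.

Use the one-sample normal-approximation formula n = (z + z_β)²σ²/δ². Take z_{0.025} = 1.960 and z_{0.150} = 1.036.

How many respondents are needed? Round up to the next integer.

n = 7

n = (z_{α/2} + z_β)² · σ² / δ²
  = (1.960 + 1.036)² · 7² / 8²
  = 8.9760 · 49 / 64
  = 6.87
Round up → n = 7.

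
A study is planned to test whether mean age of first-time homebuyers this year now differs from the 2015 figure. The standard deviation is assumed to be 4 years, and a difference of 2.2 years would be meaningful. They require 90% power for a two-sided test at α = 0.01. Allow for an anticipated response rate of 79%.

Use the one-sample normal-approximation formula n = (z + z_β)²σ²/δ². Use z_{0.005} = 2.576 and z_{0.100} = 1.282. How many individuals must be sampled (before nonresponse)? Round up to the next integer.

n = 63

n = (z_{α/2} + z_β)² · σ² / δ²
  = (2.576 + 1.282)² · 4² / 2.2²
  = 14.8842 · 16 / 4.84
  = 49.20
Adjust for 79% response: 49.20 / 0.79 = 62.28.
Round up → n = 63.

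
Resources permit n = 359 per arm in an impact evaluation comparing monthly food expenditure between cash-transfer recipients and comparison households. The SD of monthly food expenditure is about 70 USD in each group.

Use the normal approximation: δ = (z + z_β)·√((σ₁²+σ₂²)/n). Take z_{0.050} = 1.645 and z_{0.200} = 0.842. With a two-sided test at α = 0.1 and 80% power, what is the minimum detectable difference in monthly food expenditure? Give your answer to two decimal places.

Minimum detectable difference ≈ 12.99 USD

δ = (z_{α/2} + z_β) · √((σ₁²+σ₂²)/n)
  = (1.645 + 0.842) · √(9800/359)
  = 2.487 · √27.2981
  = 2.487 · 5.2248
  = 12.9940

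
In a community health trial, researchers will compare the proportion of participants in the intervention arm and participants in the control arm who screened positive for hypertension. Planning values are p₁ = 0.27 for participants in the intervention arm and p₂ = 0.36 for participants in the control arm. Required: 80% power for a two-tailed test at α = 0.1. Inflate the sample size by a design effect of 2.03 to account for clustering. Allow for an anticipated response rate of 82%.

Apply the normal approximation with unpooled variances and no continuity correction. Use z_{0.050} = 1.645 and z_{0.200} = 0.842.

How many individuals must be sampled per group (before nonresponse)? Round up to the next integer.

n = 809 per group

n = (z_{α/2} + z_β)² · [p₁(1−p₁) + p₂(1−p₂)] / (p₁ − p₂)²
  = (1.645 + 0.842)² · (0.27·0.73 + 0.36·0.64) / (-0.09)²
  = (2.487)² · (0.1971 + 0.2304) / 0.0081
  = 6.1852 · 0.4275 / 0.0081
  = 326.44
Design effect: 2.03 × 326.44 = 662.67.
Adjust for 82% response: 662.67 / 0.82 = 808.14.
Round up → n = 809 per group.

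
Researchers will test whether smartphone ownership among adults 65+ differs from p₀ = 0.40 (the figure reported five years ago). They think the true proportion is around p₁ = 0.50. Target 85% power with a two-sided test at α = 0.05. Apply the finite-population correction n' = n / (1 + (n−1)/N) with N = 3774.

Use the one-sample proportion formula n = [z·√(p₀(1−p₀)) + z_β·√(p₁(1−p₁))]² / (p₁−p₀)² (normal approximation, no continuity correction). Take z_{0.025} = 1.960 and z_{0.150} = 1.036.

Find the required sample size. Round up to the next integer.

n = [z_{α/2}·√(p₀q₀) + z_β·√(p₁q₁)]² / (p₁ − p₀)²
  = [1.960·√(0.40·0.60) + 1.036·√(0.50·0.50)]² / (0.10)²
  = [1.960·0.4899 + 1.036·0.5000]² / 0.0100
  = [1.4782]² / 0.0100
  = 218.51
Finite-population correction (N = 3774): 218.51 / (1 + (218.51 − 1)/3774) = 206.60.
Round up → n = 207.

n = 207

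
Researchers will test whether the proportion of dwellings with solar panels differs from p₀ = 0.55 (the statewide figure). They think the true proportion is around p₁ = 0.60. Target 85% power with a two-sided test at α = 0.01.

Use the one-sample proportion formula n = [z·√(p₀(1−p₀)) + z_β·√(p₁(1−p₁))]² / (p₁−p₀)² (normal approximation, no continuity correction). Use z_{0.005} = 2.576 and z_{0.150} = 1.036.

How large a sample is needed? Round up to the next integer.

n = [z_{α/2}·√(p₀q₀) + z_β·√(p₁q₁)]² / (p₁ − p₀)²
  = [2.576·√(0.55·0.45) + 1.036·√(0.60·0.40)]² / (0.05)²
  = [2.576·0.4975 + 1.036·0.4899]² / 0.0025
  = [1.7891]² / 0.0025
  = 1280.32
Round up → n = 1281.

n = 1281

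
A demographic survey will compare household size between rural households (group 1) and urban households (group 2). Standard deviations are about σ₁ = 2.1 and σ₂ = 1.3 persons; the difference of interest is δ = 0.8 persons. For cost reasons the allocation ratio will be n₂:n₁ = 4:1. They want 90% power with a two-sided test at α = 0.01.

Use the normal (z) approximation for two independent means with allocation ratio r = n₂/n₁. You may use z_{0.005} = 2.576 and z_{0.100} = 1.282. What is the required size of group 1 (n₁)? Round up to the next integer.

n₁ = 113

n₁ = (z_{α/2} + z_β)² · (σ₁² + σ₂²/r) / δ²
   = (2.576 + 1.282)² · (2.1² + 1.3²/4) / 0.8²
   = 14.8842 · (4.41 + 0.4225) / 0.64
   = 14.8842 · 4.8325 / 0.64
   = 112.39
Round up → n₁ = 113; n₂ = r·n₁ = 4 × 113 = 452.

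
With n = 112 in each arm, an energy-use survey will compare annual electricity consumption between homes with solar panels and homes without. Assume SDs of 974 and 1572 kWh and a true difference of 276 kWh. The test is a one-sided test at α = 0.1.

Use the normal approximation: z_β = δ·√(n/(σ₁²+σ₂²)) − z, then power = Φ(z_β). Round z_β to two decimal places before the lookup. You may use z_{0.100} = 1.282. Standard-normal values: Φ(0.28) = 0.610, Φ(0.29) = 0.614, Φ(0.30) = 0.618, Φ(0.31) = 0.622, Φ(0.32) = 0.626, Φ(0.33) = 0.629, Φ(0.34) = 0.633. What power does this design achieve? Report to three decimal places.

Power ≈ 0.618

z_β = δ·√(n/(σ₁²+σ₂²)) − z_α
    = 276 · √(112/3419860) − 1.282
    = 276 · 0.00572 − 1.282
    = 1.5795 − 1.282 = 0.2975 → 0.30
Power = Φ(0.30) = 0.618.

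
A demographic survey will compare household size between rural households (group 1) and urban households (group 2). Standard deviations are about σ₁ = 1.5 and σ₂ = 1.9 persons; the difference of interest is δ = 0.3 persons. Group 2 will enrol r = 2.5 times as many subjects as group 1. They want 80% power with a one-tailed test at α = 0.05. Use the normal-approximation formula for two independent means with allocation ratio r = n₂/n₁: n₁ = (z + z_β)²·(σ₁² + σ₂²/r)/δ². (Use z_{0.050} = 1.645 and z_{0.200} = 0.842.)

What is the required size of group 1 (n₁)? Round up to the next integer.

n₁ = (z_α + z_β)² · (σ₁² + σ₂²/r) / δ²
   = (1.645 + 0.842)² · (1.5² + 1.9²/2.5) / 0.3²
   = 6.1852 · (2.25 + 1.444) / 0.09
   = 6.1852 · 3.694 / 0.09
   = 253.87
Round up → n₁ = 254; n₂ = r·n₁ = 2.5 × 254 = 635.

n₁ = 254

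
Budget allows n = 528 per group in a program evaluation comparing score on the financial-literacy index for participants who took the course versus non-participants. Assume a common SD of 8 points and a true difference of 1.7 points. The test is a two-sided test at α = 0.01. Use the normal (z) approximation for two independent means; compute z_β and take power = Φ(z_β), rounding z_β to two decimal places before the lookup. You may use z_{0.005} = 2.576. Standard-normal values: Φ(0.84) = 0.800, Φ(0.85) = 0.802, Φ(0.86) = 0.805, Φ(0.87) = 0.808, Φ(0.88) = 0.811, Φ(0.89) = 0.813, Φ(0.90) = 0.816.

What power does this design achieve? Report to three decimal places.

z_β = δ·√(n/(σ₁²+σ₂²)) − z_{α/2}
    = 1.7 · √(528/128) − 2.576
    = 1.7 · 2.03101 − 2.576
    = 3.4527 − 2.576 = 0.8767 → 0.88
Power = Φ(0.88) = 0.811.

Power ≈ 0.811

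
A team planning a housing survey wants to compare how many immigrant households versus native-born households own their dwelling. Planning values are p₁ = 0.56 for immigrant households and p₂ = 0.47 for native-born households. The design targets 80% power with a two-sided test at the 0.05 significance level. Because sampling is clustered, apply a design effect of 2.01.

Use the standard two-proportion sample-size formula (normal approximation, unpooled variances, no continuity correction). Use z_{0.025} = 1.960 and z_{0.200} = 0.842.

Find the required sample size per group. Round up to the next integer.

n = (z_{α/2} + z_β)² · [p₁(1−p₁) + p₂(1−p₂)] / (p₁ − p₂)²
  = (1.960 + 0.842)² · (0.56·0.44 + 0.47·0.53) / (0.09)²
  = (2.802)² · (0.2464 + 0.2491) / 0.0081
  = 7.8512 · 0.4955 / 0.0081
  = 480.28
Design effect: 2.01 × 480.28 = 965.36.
Round up → n = 966 per group.

n = 966 per group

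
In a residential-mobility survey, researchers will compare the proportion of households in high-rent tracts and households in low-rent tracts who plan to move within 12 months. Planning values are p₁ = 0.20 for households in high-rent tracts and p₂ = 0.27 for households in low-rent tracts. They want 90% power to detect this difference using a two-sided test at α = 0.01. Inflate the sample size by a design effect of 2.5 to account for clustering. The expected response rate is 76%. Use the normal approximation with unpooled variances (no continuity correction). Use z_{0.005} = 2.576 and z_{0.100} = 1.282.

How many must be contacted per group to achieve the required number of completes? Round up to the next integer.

n = 3569 per group

n = (z_{α/2} + z_β)² · [p₁(1−p₁) + p₂(1−p₂)] / (p₁ − p₂)²
  = (2.576 + 1.282)² · (0.20·0.80 + 0.27·0.73) / (-0.07)²
  = (3.858)² · (0.1600 + 0.1971) / 0.0049
  = 14.8842 · 0.3571 / 0.0049
  = 1084.72
Design effect: 2.5 × 1084.72 = 2711.80.
Adjust for 76% response: 2711.80 / 0.76 = 3568.16.
Round up → n = 3569 per group.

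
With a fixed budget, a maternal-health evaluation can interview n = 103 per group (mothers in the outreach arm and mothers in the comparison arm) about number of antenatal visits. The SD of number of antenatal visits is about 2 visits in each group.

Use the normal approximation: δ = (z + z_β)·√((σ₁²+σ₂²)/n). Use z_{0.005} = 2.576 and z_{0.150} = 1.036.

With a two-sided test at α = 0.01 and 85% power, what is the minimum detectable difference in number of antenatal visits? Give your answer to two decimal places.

δ = (z_{α/2} + z_β) · √((σ₁²+σ₂²)/n)
  = (2.576 + 1.036) · √(8/103)
  = 3.612 · √0.07767
  = 3.612 · 0.2787
  = 1.0066

Minimum detectable difference ≈ 1.01 visits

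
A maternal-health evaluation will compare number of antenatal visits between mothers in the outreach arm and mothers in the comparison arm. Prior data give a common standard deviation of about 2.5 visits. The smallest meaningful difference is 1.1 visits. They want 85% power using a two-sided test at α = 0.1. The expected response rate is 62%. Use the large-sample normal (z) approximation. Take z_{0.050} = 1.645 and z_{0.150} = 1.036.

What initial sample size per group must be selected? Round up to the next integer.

n = 120 per group

n = (z_{α/2} + z_β)² · (σ₁² + σ₂²) / δ²
  = (1.645 + 1.036)² · (2·2.5² = 12.5) / 1.1²
  = 7.1878 · 12.5 / 1.21
  = 74.25
Adjust for 62% response: 74.25 / 0.62 = 119.76.
Round up → n = 120 per group.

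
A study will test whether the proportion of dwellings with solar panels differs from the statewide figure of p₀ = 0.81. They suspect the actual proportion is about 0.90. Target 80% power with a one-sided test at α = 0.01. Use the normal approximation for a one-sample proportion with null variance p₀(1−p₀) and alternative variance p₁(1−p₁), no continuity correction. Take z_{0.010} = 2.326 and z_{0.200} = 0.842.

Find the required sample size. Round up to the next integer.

n = 168

n = [z_α·√(p₀q₀) + z_β·√(p₁q₁)]² / (p₁ − p₀)²
  = [2.326·√(0.81·0.19) + 0.842·√(0.90·0.10)]² / (0.09)²
  = [2.326·0.3923 + 0.842·0.3000]² / 0.0081
  = [1.1651]² / 0.0081
  = 167.59
Round up → n = 168.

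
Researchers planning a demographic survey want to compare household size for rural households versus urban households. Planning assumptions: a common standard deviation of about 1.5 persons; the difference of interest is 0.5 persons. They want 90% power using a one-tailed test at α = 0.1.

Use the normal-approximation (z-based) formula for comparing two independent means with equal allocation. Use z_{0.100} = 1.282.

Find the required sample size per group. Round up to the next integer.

n = 119 per group

n = (z_α + z_β)² · (σ₁² + σ₂²) / δ²
  = (1.282 + 1.282)² · (2·1.5² = 4.5) / 0.5²
  = 6.5741 · 4.5 / 0.25
  = 118.33
Round up → n = 119 per group.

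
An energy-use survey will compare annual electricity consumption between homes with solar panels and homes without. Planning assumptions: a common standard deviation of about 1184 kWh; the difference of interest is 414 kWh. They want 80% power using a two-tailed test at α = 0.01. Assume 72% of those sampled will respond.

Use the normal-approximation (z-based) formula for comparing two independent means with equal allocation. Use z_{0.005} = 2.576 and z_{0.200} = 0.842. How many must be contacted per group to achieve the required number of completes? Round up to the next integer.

n = (z_{α/2} + z_β)² · (σ₁² + σ₂²) / δ²
  = (2.576 + 0.842)² · (2·1184² = 2803712) / 414²
  = 11.6827 · 2803712 / 171396
  = 191.11
Adjust for 72% response: 191.11 / 0.72 = 265.43.
Round up → n = 266 per group.

n = 266 per group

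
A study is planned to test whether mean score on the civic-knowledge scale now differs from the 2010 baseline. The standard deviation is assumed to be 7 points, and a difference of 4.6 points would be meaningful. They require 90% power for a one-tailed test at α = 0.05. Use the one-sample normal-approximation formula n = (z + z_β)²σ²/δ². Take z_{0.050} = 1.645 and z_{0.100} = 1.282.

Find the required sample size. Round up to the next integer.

n = (z_α + z_β)² · σ² / δ²
  = (1.645 + 1.282)² · 7² / 4.6²
  = 8.5673 · 49 / 21.16
  = 19.84
Round up → n = 20.

n = 20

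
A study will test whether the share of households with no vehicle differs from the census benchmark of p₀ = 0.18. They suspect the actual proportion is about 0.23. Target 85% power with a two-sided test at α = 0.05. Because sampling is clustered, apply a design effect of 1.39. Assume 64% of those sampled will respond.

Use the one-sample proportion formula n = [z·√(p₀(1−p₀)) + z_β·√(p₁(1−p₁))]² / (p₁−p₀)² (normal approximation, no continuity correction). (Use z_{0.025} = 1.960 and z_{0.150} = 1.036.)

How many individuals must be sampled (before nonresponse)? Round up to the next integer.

n = [z_{α/2}·√(p₀q₀) + z_β·√(p₁q₁)]² / (p₁ − p₀)²
  = [1.960·√(0.18·0.82) + 1.036·√(0.23·0.77)]² / (0.05)²
  = [1.960·0.3842 + 1.036·0.4208]² / 0.0025
  = [1.1890]² / 0.0025
  = 565.48
Design effect: 1.39 × 565.48 = 786.02.
Adjust for 64% response: 786.02 / 0.64 = 1228.15.
Round up → n = 1229.

n = 1229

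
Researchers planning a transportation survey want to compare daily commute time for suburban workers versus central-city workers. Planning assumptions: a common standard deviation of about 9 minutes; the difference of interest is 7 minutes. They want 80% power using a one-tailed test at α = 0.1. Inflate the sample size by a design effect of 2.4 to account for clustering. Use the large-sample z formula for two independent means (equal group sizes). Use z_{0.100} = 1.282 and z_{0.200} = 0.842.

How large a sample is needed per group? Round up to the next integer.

n = (z_α + z_β)² · (σ₁² + σ₂²) / δ²
  = (1.282 + 0.842)² · (2·9² = 162) / 7²
  = 4.5114 · 162 / 49
  = 14.92
Design effect: 2.4 × 14.92 = 35.80.
Round up → n = 36 per group.

n = 36 per group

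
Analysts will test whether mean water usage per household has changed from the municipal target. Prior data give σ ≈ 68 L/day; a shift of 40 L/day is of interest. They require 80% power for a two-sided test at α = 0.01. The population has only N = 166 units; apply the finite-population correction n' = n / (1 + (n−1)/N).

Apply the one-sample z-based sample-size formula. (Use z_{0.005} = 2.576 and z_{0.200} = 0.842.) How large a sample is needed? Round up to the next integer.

n = (z_{α/2} + z_β)² · σ² / δ²
  = (2.576 + 0.842)² · 68² / 40²
  = 11.6827 · 4624 / 1600
  = 33.76
Finite-population correction (N = 166): 33.76 / (1 + (33.76 − 1)/166) = 28.20.
Round up → n = 29.

n = 29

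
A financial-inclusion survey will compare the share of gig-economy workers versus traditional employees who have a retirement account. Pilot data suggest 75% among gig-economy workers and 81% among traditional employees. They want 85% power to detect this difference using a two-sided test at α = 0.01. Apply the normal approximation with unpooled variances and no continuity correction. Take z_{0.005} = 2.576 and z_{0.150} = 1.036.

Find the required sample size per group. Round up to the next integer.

n = (z_{α/2} + z_β)² · [p₁(1−p₁) + p₂(1−p₂)] / (p₁ − p₂)²
  = (2.576 + 1.036)² · (0.75·0.25 + 0.81·0.19) / (-0.06)²
  = (3.612)² · (0.1875 + 0.1539) / 0.0036
  = 13.0465 · 0.3414 / 0.0036
  = 1237.25
Round up → n = 1238 per group.

n = 1238 per group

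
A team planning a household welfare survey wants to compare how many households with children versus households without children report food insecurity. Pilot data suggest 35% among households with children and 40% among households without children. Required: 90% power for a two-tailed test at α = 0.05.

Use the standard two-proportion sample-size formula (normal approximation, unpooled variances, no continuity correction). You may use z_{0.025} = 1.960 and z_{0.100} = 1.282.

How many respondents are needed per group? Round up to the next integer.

n = (z_{α/2} + z_β)² · [p₁(1−p₁) + p₂(1−p₂)] / (p₁ − p₂)²
  = (1.960 + 1.282)² · (0.35·0.65 + 0.40·0.60) / (-0.05)²
  = (3.242)² · (0.2275 + 0.2400) / 0.0025
  = 10.5106 · 0.4675 / 0.0025
  = 1965.48
Round up → n = 1966 per group.

n = 1966 per group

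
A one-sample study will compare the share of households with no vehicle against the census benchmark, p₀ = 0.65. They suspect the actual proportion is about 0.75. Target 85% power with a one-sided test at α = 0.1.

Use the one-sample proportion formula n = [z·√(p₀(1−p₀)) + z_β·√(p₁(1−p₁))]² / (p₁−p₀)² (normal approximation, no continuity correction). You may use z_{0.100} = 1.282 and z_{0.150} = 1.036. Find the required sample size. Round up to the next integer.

n = [z_α·√(p₀q₀) + z_β·√(p₁q₁)]² / (p₁ − p₀)²
  = [1.282·√(0.65·0.35) + 1.036·√(0.75·0.25)]² / (0.10)²
  = [1.282·0.4770 + 1.036·0.4330]² / 0.0100
  = [1.0601]² / 0.0100
  = 112.38
Round up → n = 113.

n = 113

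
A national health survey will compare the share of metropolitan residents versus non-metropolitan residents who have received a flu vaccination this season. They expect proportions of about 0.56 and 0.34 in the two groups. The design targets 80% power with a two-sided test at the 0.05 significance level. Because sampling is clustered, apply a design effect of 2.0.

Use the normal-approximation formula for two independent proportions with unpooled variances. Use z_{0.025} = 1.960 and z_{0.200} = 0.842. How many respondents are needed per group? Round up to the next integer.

n = (z_{α/2} + z_β)² · [p₁(1−p₁) + p₂(1−p₂)] / (p₁ − p₂)²
  = (1.960 + 0.842)² · (0.56·0.44 + 0.34·0.66) / (0.22)²
  = (2.802)² · (0.2464 + 0.2244) / 0.0484
  = 7.8512 · 0.4708 / 0.0484
  = 76.37
Design effect: 2.0 × 76.37 = 152.74.
Round up → n = 153 per group.

n = 153 per group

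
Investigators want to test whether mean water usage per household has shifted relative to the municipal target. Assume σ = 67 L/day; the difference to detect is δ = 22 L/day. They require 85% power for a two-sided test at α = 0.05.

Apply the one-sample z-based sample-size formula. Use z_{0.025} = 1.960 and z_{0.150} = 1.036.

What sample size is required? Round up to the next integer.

n = (z_{α/2} + z_β)² · σ² / δ²
  = (1.960 + 1.036)² · 67² / 22²
  = 8.9760 · 4489 / 484
  = 83.25
Round up → n = 84.

n = 84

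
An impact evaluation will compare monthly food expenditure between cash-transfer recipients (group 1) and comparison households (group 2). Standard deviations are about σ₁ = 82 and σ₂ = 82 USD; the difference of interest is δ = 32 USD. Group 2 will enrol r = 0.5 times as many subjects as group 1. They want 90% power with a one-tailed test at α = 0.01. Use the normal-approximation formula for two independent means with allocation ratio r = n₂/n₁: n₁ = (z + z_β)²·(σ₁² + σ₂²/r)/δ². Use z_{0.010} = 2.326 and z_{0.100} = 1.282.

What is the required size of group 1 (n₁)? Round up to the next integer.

n₁ = (z_α + z_β)² · (σ₁² + σ₂²/r) / δ²
   = (2.326 + 1.282)² · (82² + 82²/0.5) / 32²
   = 13.0177 · (6724 + 13448) / 1024
   = 13.0177 · 20172 / 1024
   = 256.44
Round up → n₁ = 257; n₂ = r·n₁ = 0.5 × 257 = 129.

n₁ = 257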